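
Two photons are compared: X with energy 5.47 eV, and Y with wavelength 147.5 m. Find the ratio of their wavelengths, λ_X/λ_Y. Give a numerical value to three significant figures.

λ_X = 2.267 × 10^-7 m (from energy = 5.47 eV, via λ = hc/E).
λ_Y = 147.5 m (from wavelength = 147.5 m, via λ given directly).
Ratio = 2.267 × 10^-7 / 147.5 = 1.54 × 10^-9.

1.54 × 10^-9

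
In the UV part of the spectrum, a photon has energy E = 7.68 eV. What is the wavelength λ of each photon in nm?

Take h = 6.62607015 × 10^-34 J·s, c = 2.99792458 × 10^8 m/s, 1 eV = 1.602176634 × 10^-19 J.
First convert: E = 7.68 eV = 1.2305 × 10^-18 J.
The photon relation is λ = hc/E, giving λ = 1.614 × 10^-7 m.
Converting to nm: λ = 161.4 nm ≈ 161 nm.

161 nm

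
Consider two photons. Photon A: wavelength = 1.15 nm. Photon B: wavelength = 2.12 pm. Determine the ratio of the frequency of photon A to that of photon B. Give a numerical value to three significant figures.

1.84 × 10^-3

f_A = 2.607 × 10^17 Hz (from wavelength = 1.15 nm, via f = c/λ).
f_B = 1.414 × 10^20 Hz (from wavelength = 2.12 pm, via f = c/λ).
Ratio = 2.607 × 10^17 / 1.414 × 10^20 = 1.84 × 10^-3.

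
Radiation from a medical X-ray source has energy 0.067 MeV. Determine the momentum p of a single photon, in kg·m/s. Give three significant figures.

3.58e-23 kg·m/s

Take c = 2.99792458e8 m/s, 1 eV = 1.602176634e-19 J.
First convert: E = 0.067 MeV = 1.0735e-14 J.
Since p = E/c for a photon, p = 3.581e-23 kg·m/s.
So p ≈ 3.58e-23 kg·m/s.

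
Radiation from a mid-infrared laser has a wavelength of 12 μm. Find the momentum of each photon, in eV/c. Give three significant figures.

First convert: λ = 12 μm = 1.2e-5 m.
For a photon p = h/λ, so p = 5.522e-29 kg·m/s.
Converting to eV/c: p = 0.1033 eV/c ≈ 0.103 eV/c.

0.103 eV/c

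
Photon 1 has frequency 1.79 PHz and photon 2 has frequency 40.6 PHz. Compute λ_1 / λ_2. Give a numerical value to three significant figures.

λ_1 = 1.675e-7 m (from frequency = 1.79 PHz, via λ = c/f).
λ_2 = 7.384e-9 m (from frequency = 40.6 PHz, via λ = c/f).
Ratio = 1.675e-7 / 7.384e-9 = 22.7.

22.7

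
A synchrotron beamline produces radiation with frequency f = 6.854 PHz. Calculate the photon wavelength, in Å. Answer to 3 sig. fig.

437 Å

First convert: f = 6.854 PHz = 6.854 × 10^15 Hz.
For a photon λ = c/f, so λ = 4.374 × 10^-8 m.
Converting to Å: λ = 437.4 Å ≈ 437 Å.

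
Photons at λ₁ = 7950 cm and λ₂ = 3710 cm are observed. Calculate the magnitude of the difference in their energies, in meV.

Using E = hc/λ: E₁ = 2.499·10^-27 J, E₂ = 5.354·10^-27 J.
|ΔE| = |2.499·10^-27 − 5.354·10^-27| = 2.86·10^-27 J = 1.78·10^-5 meV.

1.78·10^-5 meV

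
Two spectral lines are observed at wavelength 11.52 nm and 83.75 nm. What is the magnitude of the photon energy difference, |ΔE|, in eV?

Using E = hc/λ: E₁ = 1.7243 × 10^-17 J, E₂ = 2.3719 × 10^-18 J.
|ΔE| = |1.7243 × 10^-17 − 2.3719 × 10^-18| = 1.49 × 10^-17 J = 92.8 eV.

92.8 eV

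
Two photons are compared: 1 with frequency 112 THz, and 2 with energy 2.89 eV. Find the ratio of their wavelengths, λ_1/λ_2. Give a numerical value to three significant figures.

6.24

λ_1 = 2.677e-6 m (from frequency = 112 THz, via λ = c/f).
λ_2 = 4.290e-7 m (from energy = 2.89 eV, via λ = hc/E).
Ratio = 2.677e-6 / 4.290e-7 = 6.24.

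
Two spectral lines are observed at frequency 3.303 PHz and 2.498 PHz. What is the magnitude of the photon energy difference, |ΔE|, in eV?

Using E = hf: E₁ = 2.1886 × 10^-18 J, E₂ = 1.6552 × 10^-18 J.
|ΔE| = |2.1886 × 10^-18 − 1.6552 × 10^-18| = 5.33 × 10^-19 J = 3.33 eV.

3.33 eV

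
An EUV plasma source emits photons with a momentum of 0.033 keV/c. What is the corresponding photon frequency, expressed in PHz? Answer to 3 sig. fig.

7.98 PHz

First convert: p = 0.033 keV/c = 1.7636e-26 kg·m/s.
The photon relation is f = pc/h, giving f = 7.979e15 Hz.
Converting to PHz: f = 7.979 PHz ≈ 7.98 PHz.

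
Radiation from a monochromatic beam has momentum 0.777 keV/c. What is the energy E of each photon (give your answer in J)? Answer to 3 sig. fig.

Convert to SI: p = 0.777 keV/c = 4.1525e-25 kg·m/s.
Apply E = pc: E = 1.245e-16 J.
So E ≈ 1.24e-16 J.

1.24e-16 J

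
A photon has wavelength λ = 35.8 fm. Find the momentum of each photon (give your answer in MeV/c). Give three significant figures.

In SI units: λ = 35.8 fm = 3.58·10^-14 m.
For a photon p = h/λ, so p = 1.851·10^-20 kg·m/s.
Converting to MeV/c: p = 34.63 MeV/c ≈ 34.6 MeV/c.

34.6 MeV/c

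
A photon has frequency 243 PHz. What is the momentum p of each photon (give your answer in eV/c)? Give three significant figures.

1000 eV/c

Convert to SI: f = 243 PHz = 2.43e17 Hz.
The photon relation is p = hf/c, giving p = 5.371e-25 kg·m/s.
Converting to eV/c: p = 1005 eV/c ≈ 1000 eV/c.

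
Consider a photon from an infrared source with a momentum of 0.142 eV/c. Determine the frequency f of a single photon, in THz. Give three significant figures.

Use h = 6.62607015e-34 J·s, c = 2.99792458e8 m/s, 1 eV = 1.602176634e-19 J.
First convert: p = 0.142 eV/c = 7.5889e-29 kg·m/s.
For a photon f = pc/h, so f = 3.434e13 Hz.
Converting to THz: f = 34.34 THz ≈ 34.3 THz.

34.3 THz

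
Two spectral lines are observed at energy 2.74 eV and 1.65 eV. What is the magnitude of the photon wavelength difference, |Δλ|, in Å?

Using λ = hc/E: λ₁ = 4.525 × 10^-7 m, λ₂ = 7.514 × 10^-7 m.
|Δλ| = |4.525 × 10^-7 − 7.514 × 10^-7| = 2.99 × 10^-7 m = 2990 Å.

2990 Å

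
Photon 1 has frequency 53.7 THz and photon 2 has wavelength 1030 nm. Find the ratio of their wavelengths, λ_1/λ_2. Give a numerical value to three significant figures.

5.42

λ_1 = 5.583e-6 m (from frequency = 53.7 THz, via λ = c/f).
λ_2 = 1.030e-6 m (from wavelength = 1030 nm, via λ given directly).
Ratio = 5.583e-6 / 1.030e-6 = 5.42.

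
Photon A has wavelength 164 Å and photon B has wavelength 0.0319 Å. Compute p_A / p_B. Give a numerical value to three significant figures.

1.95 × 10^-4

p_A = 4.040 × 10^-26 kg·m/s (from wavelength = 164 Å, via p = h/λ).
p_B = 2.077 × 10^-22 kg·m/s (from wavelength = 0.0319 Å, via p = h/λ).
Ratio = 4.040 × 10^-26 / 2.077 × 10^-22 = 1.95 × 10^-4.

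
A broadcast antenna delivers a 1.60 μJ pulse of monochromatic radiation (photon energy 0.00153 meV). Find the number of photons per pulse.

Per-photon energy: E = 2.451 × 10^-25 J (from energy = 0.00153 meV).
N = E_total / E_photon = 1.60 × 10^-6 J / 2.451 × 10^-25 J = 6.53 × 10^18.

6.53 × 10^18 photons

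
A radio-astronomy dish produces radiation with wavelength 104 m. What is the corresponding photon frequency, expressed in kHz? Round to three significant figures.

2880 kHz

(c = 2.99792458 × 10^8 m/s.)
For a photon f = c/λ, so f = 2.883 × 10^6 Hz.
Converting to kHz: f = 2883 kHz ≈ 2880 kHz.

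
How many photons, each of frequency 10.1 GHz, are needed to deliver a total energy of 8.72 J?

Per-photon energy: E = 6.692e-24 J (from frequency = 10.1 GHz).
N = E_total / E_photon = 8.72 J / 6.692e-24 J = 1.30e24.

1.30e24 photons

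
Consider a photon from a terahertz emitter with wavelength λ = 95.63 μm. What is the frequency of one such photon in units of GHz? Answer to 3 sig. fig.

3130 GHz

(c = 2.99792458·10^8 m/s.)
First convert: λ = 95.63 μm = 9.563·10^-5 m.
Since f = c/λ for a photon, f = 3.135·10^12 Hz.
Converting to GHz: f = 3135 GHz ≈ 3130 GHz.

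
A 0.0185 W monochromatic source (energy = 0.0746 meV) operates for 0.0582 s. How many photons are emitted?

Total energy: E_total = P·t = 0.0185 × 0.0582 = 0.001077 J.
Per-photon energy: E = 1.195 × 10^-23 J.
N = E_total / E_photon = 9.01 × 10^19.

9.01 × 10^19 photons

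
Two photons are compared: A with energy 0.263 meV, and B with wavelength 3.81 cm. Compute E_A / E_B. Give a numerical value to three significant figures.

8.08

E_A = 4.214 × 10^-23 J (from energy = 0.263 meV, via E given directly).
E_B = 5.214 × 10^-24 J (from wavelength = 3.81 cm, via E = hc/λ).
Ratio = 4.214 × 10^-23 / 5.214 × 10^-24 = 8.08.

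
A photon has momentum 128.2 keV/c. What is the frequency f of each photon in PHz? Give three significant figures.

3.10e4 PHz

Use h = 6.62607015e-34 J·s, c = 2.99792458e8 m/s, 1 eV = 1.602176634e-19 J.
Convert to SI: p = 128.2 keV/c = 6.8514e-23 kg·m/s.
Apply f = pc/h: f = 3.100e19 Hz.
Converting to PHz: f = 31000 PHz ≈ 3.10e4 PHz.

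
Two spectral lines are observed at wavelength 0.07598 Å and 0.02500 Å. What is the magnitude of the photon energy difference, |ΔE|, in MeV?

0.333 MeV

Using E = hc/λ: E₁ = 2.6144e-14 J, E₂ = 7.9458e-14 J.
|ΔE| = |2.6144e-14 − 7.9458e-14| = 5.33e-14 J = 0.333 MeV.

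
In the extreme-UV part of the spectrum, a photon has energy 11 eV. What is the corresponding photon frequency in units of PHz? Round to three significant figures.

Take h = 6.62607015e-34 J·s, 1 eV = 1.602176634e-19 J.
In SI units: E = 11 eV = 1.7624e-18 J.
Since f = E/h for a photon, f = 2.660e15 Hz.
Converting to PHz: f = 2.660 PHz ≈ 2.66 PHz.

2.66 PHz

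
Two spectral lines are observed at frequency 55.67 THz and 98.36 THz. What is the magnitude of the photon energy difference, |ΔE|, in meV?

Using E = hf: E₁ = 3.6887e-20 J, E₂ = 6.5174e-20 J.
|ΔE| = |3.6887e-20 − 6.5174e-20| = 2.83e-20 J = 177 meV.

177 meV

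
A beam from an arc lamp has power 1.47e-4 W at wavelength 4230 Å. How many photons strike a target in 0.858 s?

2.69e14 photons

Total energy: E_total = P·t = 1.47e-4 × 0.858 = 1.261e-4 J.
Per-photon energy: E = 4.696e-19 J.
N = E_total / E_photon = 2.69e14.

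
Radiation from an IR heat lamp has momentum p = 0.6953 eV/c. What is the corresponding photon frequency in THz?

Convert to SI: p = 0.6953 eV/c = 3.7159e-28 kg·m/s.
For a photon f = pc/h, so f = 1.681e14 Hz.
Converting to THz: f = 168.1 THz ≈ 168 THz.

168 THz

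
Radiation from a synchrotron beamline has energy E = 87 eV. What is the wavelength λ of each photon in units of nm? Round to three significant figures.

First convert: E = 87 eV = 1.3939e-17 J.
The photon relation is λ = hc/E, giving λ = 1.425e-8 m.
Converting to nm: λ = 14.25 nm ≈ 14.3 nm.

14.3 nm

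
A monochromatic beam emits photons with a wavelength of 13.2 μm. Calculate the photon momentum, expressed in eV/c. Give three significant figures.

In SI units: λ = 13.2 μm = 1.32 × 10^-5 m.
Apply p = h/λ: p = 5.020 × 10^-29 kg·m/s.
Converting to eV/c: p = 0.09393 eV/c ≈ 0.0939 eV/c.

0.0939 eV/c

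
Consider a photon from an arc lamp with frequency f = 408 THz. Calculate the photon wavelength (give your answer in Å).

Use c = 2.99792458e8 m/s.
Convert to SI: f = 408 THz = 4.08e14 Hz.
For a photon λ = c/f, so λ = 7.348e-7 m.
Converting to Å: λ = 7348 Å ≈ 7350 Å.

7350 Å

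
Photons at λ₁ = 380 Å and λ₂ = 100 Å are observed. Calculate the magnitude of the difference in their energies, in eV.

Using E = hc/λ: E₁ = 5.227 × 10^-18 J, E₂ = 1.986 × 10^-17 J.
|ΔE| = |5.227 × 10^-18 − 1.986 × 10^-17| = 1.46 × 10^-17 J = 91.4 eV.

91.4 eV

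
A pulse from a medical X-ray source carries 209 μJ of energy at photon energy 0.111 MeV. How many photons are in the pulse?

Per-photon energy: E = 1.778 × 10^-14 J (from energy = 0.111 MeV).
N = E_total / E_photon = 2.09 × 10^-4 J / 1.778 × 10^-14 J = 1.18 × 10^10.

1.18 × 10^10 photons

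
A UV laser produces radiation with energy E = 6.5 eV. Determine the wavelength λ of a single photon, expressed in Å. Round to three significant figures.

1910 Å

Take h = 6.62607015e-34 J·s, c = 2.99792458e8 m/s, 1 eV = 1.602176634e-19 J.
In SI units: E = 6.5 eV = 1.0414e-18 J.
Since λ = hc/E for a photon, λ = 1.907e-7 m.
Converting to Å: λ = 1907 Å ≈ 1910 Å.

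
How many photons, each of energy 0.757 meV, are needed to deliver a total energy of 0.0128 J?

Per-photon energy: E = 1.213·10^-22 J (from energy = 0.757 meV).
N = E_total / E_photon = 0.0128 J / 1.213·10^-22 J = 1.06·10^20.

1.06·10^20 photons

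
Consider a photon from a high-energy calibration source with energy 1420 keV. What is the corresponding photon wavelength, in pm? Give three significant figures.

0.873 pm

Take h = 6.62607015e-34 J·s, c = 2.99792458e8 m/s, 1 eV = 1.602176634e-19 J.
In SI units: E = 1420 keV = 2.2751e-13 J.
Apply λ = hc/E: λ = 8.731e-13 m.
Converting to pm: λ = 0.8731 pm ≈ 0.873 pm.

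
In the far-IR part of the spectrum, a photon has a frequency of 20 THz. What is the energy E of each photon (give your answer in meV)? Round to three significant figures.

82.7 meV

In SI units: f = 20 THz = 2.0e13 Hz.
The photon relation is E = hf, giving E = 1.325e-20 J.
Converting to meV: E = 82.71 meV ≈ 82.7 meV.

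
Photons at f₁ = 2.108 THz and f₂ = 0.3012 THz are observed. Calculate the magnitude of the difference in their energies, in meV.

7.47 meV

Using E = hf: E₁ = 1.3968 × 10^-21 J, E₂ = 1.9958 × 10^-22 J.
|ΔE| = |1.3968 × 10^-21 − 1.9958 × 10^-22| = 1.20 × 10^-21 J = 7.47 meV.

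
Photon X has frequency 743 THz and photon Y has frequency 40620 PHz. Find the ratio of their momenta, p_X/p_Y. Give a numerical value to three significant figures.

p_X = 1.642·10^-27 kg·m/s (from frequency = 743 THz, via p = hf/c).
p_Y = 8.978·10^-23 kg·m/s (from frequency = 40620 PHz, via p = hf/c).
Ratio = 1.642·10^-27 / 8.978·10^-23 = 1.83·10^-5.

1.83·10^-5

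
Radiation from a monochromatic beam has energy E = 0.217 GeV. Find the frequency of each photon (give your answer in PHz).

Take h = 6.62607015e-34 J·s, 1 eV = 1.602176634e-19 J.
Convert to SI: E = 0.217 GeV = 3.4767e-11 J.
Apply f = E/h: f = 5.247e22 Hz.
Converting to PHz: f = 5.247e7 PHz ≈ 5.25e7 PHz.

5.25e7 PHz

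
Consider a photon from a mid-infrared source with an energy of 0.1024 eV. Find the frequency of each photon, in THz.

24.8 THz

Take h = 6.62607015e-34 J·s, 1 eV = 1.602176634e-19 J.
Convert to SI: E = 0.1024 eV = 1.6406e-20 J.
The photon relation is f = E/h, giving f = 2.476e13 Hz.
Converting to THz: f = 24.76 THz ≈ 24.8 THz.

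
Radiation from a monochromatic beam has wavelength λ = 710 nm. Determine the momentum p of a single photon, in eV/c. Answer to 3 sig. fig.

1.75 eV/c

(h = 6.62607015e-34 J·s, c = 2.99792458e8 m/s, 1 eV = 1.602176634e-19 J.)
Convert to SI: λ = 710 nm = 7.1e-7 m.
Apply p = h/λ: p = 9.332e-28 kg·m/s.
Converting to eV/c: p = 1.746 eV/c ≈ 1.75 eV/c.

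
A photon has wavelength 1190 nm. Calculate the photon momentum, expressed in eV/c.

First convert: λ = 1190 nm = 1.19e-6 m.
Since p = h/λ for a photon, p = 5.568e-28 kg·m/s.
Converting to eV/c: p = 1.042 eV/c ≈ 1.04 eV/c.

1.04 eV/c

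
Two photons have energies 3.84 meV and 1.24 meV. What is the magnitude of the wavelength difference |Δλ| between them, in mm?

Using λ = hc/E: λ₁ = 3.229 × 10^-4 m, λ₂ = 9.999 × 10^-4 m.
|Δλ| = |3.229 × 10^-4 − 9.999 × 10^-4| = 6.77 × 10^-4 m = 0.677 mm.

0.677 mm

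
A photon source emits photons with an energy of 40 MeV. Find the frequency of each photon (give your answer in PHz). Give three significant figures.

(h = 6.62607015 × 10^-34 J·s, 1 eV = 1.602176634 × 10^-19 J.)
Convert to SI: E = 40 MeV = 6.4087 × 10^-12 J.
Apply f = E/h: f = 9.672 × 10^21 Hz.
Converting to PHz: f = 9.672 × 10^6 PHz ≈ 9.67 × 10^6 PHz.

9.67 × 10^6 PHz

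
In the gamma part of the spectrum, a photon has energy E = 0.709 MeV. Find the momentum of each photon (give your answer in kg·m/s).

Take c = 2.99792458e8 m/s, 1 eV = 1.602176634e-19 J.
First convert: E = 0.709 MeV = 1.1359e-13 J.
For a photon p = E/c, so p = 3.789e-22 kg·m/s.
So p ≈ 3.79e-22 kg·m/s.

3.79e-22 kg·m/s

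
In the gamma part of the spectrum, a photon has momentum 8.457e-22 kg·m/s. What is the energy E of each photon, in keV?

1580 keV

The photon relation is E = pc, giving E = 2.535e-13 J.
Converting to keV: E = 1582 keV ≈ 1580 keV.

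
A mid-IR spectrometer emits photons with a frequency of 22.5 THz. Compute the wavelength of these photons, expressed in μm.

13.3 μm

(c = 2.99792458·10^8 m/s.)
Convert to SI: f = 22.5 THz = 2.25·10^13 Hz.
For a photon λ = c/f, so λ = 1.332·10^-5 m.
Converting to μm: λ = 13.32 μm ≈ 13.3 μm.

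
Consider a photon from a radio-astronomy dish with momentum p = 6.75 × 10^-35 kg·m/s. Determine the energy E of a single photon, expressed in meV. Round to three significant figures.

1.26 × 10^-4 meV

Use c = 2.99792458 × 10^8 m/s, 1 eV = 1.602176634 × 10^-19 J.
Apply E = pc: E = 2.024 × 10^-26 J.
Converting to meV: E = 1.263 × 10^-4 meV ≈ 1.26 × 10^-4 meV.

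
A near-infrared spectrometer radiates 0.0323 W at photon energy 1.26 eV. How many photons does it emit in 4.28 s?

Total energy: E_total = P·t = 0.0323 × 4.28 = 0.1382 J.
Per-photon energy: E = 2.019·10^-19 J.
N = E_total / E_photon = 6.85·10^17.

6.85·10^17 photons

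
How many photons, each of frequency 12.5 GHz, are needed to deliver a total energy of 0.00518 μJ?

6.25 × 10^14 photons

Per-photon energy: E = 8.283 × 10^-24 J (from frequency = 12.5 GHz).
N = E_total / E_photon = 5.18 × 10^-9 J / 8.283 × 10^-24 J = 6.25 × 10^14.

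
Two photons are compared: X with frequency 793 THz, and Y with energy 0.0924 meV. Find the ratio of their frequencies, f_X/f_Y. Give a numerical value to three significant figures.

3.55 × 10^4

f_X = 7.930 × 10^14 Hz (from frequency = 793 THz, via f given directly).
f_Y = 2.234 × 10^10 Hz (from energy = 0.0924 meV, via f = E/h).
Ratio = 7.930 × 10^14 / 2.234 × 10^10 = 3.55 × 10^4.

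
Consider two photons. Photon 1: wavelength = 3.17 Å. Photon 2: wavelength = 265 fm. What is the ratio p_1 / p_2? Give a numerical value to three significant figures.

p_1 = 2.090 × 10^-24 kg·m/s (from wavelength = 3.17 Å, via p = h/λ).
p_2 = 2.500 × 10^-21 kg·m/s (from wavelength = 265 fm, via p = h/λ).
Ratio = 2.090 × 10^-24 / 2.500 × 10^-21 = 8.36 × 10^-4.

8.36 × 10^-4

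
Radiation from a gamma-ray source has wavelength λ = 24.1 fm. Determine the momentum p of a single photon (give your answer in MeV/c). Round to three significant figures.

51.4 MeV/c

Use h = 6.62607015 × 10^-34 J·s, c = 2.99792458 × 10^8 m/s, 1 eV = 1.602176634 × 10^-19 J.
First convert: λ = 24.1 fm = 2.41 × 10^-14 m.
Since p = h/λ for a photon, p = 2.749 × 10^-20 kg·m/s.
Converting to MeV/c: p = 51.45 MeV/c ≈ 51.4 MeV/c.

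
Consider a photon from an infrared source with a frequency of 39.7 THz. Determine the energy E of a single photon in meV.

In SI units: f = 39.7 THz = 3.97e13 Hz.
Since E = hf for a photon, E = 2.631e-20 J.
Converting to meV: E = 164.2 meV ≈ 164 meV.

164 meV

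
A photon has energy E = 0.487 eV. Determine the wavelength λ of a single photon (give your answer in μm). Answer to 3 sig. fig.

Convert to SI: E = 0.487 eV = 7.8026 × 10^-20 J.
The photon relation is λ = hc/E, giving λ = 2.546 × 10^-6 m.
Converting to μm: λ = 2.546 μm ≈ 2.55 μm.

2.55 μm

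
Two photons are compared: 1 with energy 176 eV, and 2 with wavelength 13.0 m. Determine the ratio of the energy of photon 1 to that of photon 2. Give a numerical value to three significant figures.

1.85·10^9

E_1 = 2.820·10^-17 J (from energy = 176 eV, via E given directly).
E_2 = 1.528·10^-26 J (from wavelength = 13.0 m, via E = hc/λ).
Ratio = 2.820·10^-17 / 1.528·10^-26 = 1.85·10^9.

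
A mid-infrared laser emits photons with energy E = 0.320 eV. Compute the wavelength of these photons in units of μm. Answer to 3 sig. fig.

3.87 μm

Take h = 6.62607015 × 10^-34 J·s, c = 2.99792458 × 10^8 m/s, 1 eV = 1.602176634 × 10^-19 J.
Convert to SI: E = 0.320 eV = 5.1270 × 10^-20 J.
Apply λ = hc/E: λ = 3.875 × 10^-6 m.
Converting to μm: λ = 3.875 μm ≈ 3.87 μm.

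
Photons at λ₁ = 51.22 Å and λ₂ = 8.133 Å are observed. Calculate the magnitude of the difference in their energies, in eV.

1280 eV

Using E = hc/λ: E₁ = 3.8783 × 10^-17 J, E₂ = 2.4425 × 10^-16 J.
|ΔE| = |3.8783 × 10^-17 − 2.4425 × 10^-16| = 2.05 × 10^-16 J = 1280 eV.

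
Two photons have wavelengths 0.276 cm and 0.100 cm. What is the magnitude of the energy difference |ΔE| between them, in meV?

0.791 meV

Using E = hc/λ: E₁ = 7.197 × 10^-23 J, E₂ = 1.986 × 10^-22 J.
|ΔE| = |7.197 × 10^-23 − 1.986 × 10^-22| = 1.27 × 10^-22 J = 0.791 meV.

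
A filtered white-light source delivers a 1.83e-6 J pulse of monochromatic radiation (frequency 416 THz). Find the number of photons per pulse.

6.64e12 photons

Per-photon energy: E = 2.756e-19 J (from frequency = 416 THz).
N = E_total / E_photon = 1.83e-6 J / 2.756e-19 J = 6.64e12.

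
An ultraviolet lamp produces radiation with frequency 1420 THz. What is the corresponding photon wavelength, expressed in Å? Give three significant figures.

First convert: f = 1420 THz = 1.42e15 Hz.
The photon relation is λ = c/f, giving λ = 2.111e-7 m.
Converting to Å: λ = 2111 Å ≈ 2110 Å.

2110 Å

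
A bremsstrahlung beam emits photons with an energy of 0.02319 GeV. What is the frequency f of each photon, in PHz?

Convert to SI: E = 0.02319 GeV = 3.7154e-12 J.
Since f = E/h for a photon, f = 5.607e21 Hz.
Converting to PHz: f = 5.607e6 PHz ≈ 5.61e6 PHz.

5.61e6 PHz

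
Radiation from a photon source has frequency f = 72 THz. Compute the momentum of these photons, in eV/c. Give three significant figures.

Use h = 6.62607015 × 10^-34 J·s, c = 2.99792458 × 10^8 m/s, 1 eV = 1.602176634 × 10^-19 J.
In SI units: f = 72 THz = 7.2 × 10^13 Hz.
Since p = hf/c for a photon, p = 1.591 × 10^-28 kg·m/s.
Converting to eV/c: p = 0.2978 eV/c ≈ 0.298 eV/c.

0.298 eV/c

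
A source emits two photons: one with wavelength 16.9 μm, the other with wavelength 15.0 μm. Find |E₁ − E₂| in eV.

9.29·10^-3 eV

Using E = hc/λ: E₁ = 1.175·10^-20 J, E₂ = 1.324·10^-20 J.
|ΔE| = |1.175·10^-20 − 1.324·10^-20| = 1.49·10^-21 J = 9.29·10^-3 eV.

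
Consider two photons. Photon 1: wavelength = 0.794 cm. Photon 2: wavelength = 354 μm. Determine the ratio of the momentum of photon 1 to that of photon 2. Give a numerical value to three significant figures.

p_1 = 8.345·10^-32 kg·m/s (from wavelength = 0.794 cm, via p = h/λ).
p_2 = 1.872·10^-30 kg·m/s (from wavelength = 354 μm, via p = h/λ).
Ratio = 8.345·10^-32 / 1.872·10^-30 = 0.0446.

0.0446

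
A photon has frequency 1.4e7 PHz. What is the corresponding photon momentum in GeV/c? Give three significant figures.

0.0579 GeV/c

(h = 6.62607015e-34 J·s, c = 2.99792458e8 m/s, 1 eV = 1.602176634e-19 J.)
Convert to SI: f = 1.4e7 PHz = 1.4e22 Hz.
Apply p = hf/c: p = 3.094e-20 kg·m/s.
Converting to GeV/c: p = 0.05790 GeV/c ≈ 0.0579 GeV/c.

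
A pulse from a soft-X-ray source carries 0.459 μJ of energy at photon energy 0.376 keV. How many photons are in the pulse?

Per-photon energy: E = 6.024 × 10^-17 J (from energy = 0.376 keV).
N = E_total / E_photon = 4.59 × 10^-7 J / 6.024 × 10^-17 J = 7.62 × 10^9.

7.62 × 10^9 photons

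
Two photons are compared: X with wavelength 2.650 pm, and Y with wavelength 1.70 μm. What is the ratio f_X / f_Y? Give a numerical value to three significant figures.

6.42e5

f_X = 1.131e20 Hz (from wavelength = 2.650 pm, via f = c/λ).
f_Y = 1.763e14 Hz (from wavelength = 1.70 μm, via f = c/λ).
Ratio = 1.131e20 / 1.763e14 = 6.42e5.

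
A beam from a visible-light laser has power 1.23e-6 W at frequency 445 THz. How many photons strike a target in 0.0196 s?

8.18e10 photons

Total energy: E_total = P·t = 1.23e-6 × 0.0196 = 2.411e-8 J.
Per-photon energy: E = 2.949e-19 J.
N = E_total / E_photon = 8.18e10.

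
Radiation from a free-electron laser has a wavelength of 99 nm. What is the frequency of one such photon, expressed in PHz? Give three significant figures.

3.03 PHz

First convert: λ = 99 nm = 9.9e-8 m.
For a photon f = c/λ, so f = 3.028e15 Hz.
Converting to PHz: f = 3.028 PHz ≈ 3.03 PHz.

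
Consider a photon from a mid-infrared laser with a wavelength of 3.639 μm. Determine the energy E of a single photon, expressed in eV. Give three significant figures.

0.341 eV

First convert: λ = 3.639 μm = 3.639e-6 m.
For a photon E = hc/λ, so E = 5.459e-20 J.
Converting to eV: E = 0.3407 eV ≈ 0.341 eV.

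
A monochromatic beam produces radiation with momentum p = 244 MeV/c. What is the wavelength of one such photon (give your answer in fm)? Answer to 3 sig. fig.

Use h = 6.62607015e-34 J·s, c = 2.99792458e8 m/s, 1 eV = 1.602176634e-19 J.
Convert to SI: p = 244 MeV/c = 1.3040e-19 kg·m/s.
Apply λ = h/p: λ = 5.081e-15 m.
Converting to fm: λ = 5.081 fm ≈ 5.08 fm.

5.08 fm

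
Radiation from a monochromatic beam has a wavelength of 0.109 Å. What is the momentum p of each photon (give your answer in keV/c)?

114 keV/c

In SI units: λ = 0.109 Å = 1.09e-11 m.
Apply p = h/λ: p = 6.079e-23 kg·m/s.
Converting to keV/c: p = 113.7 keV/c ≈ 114 keV/c.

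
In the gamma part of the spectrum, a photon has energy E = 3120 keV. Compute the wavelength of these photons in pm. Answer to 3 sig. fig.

0.397 pm

(h = 6.62607015 × 10^-34 J·s, c = 2.99792458 × 10^8 m/s, 1 eV = 1.602176634 × 10^-19 J.)
First convert: E = 3120 keV = 4.9988 × 10^-13 J.
The photon relation is λ = hc/E, giving λ = 3.974 × 10^-13 m.
Converting to pm: λ = 0.3974 pm ≈ 0.397 pm.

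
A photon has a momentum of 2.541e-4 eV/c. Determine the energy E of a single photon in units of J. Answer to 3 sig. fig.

4.07e-23 J

(c = 2.99792458e8 m/s, 1 eV = 1.602176634e-19 J.)
First convert: p = 2.541e-4 eV/c = 1.3580e-31 kg·m/s.
For a photon E = pc, so E = 4.071e-23 J.
So E ≈ 4.07e-23 J.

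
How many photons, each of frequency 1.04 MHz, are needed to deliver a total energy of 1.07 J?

1.55 × 10^27 photons

Per-photon energy: E = 6.891 × 10^-28 J (from frequency = 1.04 MHz).
N = E_total / E_photon = 1.07 J / 6.891 × 10^-28 J = 1.55 × 10^27.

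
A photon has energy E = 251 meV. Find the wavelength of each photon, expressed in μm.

4.94 μm

Convert to SI: E = 251 meV = 4.0215 × 10^-20 J.
The photon relation is λ = hc/E, giving λ = 4.940 × 10^-6 m.
Converting to μm: λ = 4.940 μm ≈ 4.94 μm.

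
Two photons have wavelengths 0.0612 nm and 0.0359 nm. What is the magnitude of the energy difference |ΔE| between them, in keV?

14.3 keV

Using E = hc/λ: E₁ = 3.246·10^-15 J, E₂ = 5.533·10^-15 J.
|ΔE| = |3.246·10^-15 − 5.533·10^-15| = 2.29·10^-15 J = 14.3 keV.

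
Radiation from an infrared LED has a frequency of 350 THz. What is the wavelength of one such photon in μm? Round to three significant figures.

0.857 μm

In SI units: f = 350 THz = 3.50e14 Hz.
Apply λ = c/f: λ = 8.565e-7 m.
Converting to μm: λ = 0.8565 μm ≈ 0.857 μm.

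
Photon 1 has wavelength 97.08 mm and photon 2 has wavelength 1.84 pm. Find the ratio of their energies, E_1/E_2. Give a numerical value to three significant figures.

1.90 × 10^-11

E_1 = 2.046 × 10^-24 J (from wavelength = 97.08 mm, via E = hc/λ).
E_2 = 1.080 × 10^-13 J (from wavelength = 1.84 pm, via E = hc/λ).
Ratio = 2.046 × 10^-24 / 1.080 × 10^-13 = 1.90 × 10^-11.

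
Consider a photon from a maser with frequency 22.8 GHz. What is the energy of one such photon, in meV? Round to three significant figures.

0.0943 meV

Use h = 6.62607015 × 10^-34 J·s, 1 eV = 1.602176634 × 10^-19 J.
In SI units: f = 22.8 GHz = 2.28 × 10^10 Hz.
For a photon E = hf, so E = 1.511 × 10^-23 J.
Converting to meV: E = 0.09429 meV ≈ 0.0943 meV.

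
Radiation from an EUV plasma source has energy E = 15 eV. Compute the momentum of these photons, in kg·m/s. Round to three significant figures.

Convert to SI: E = 15 eV = 2.4033e-18 J.
Since p = E/c for a photon, p = 8.016e-27 kg·m/s.
So p ≈ 8.02e-27 kg·m/s.

8.02e-27 kg·m/s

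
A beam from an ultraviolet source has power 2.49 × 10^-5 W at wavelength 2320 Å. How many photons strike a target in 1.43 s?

4.16 × 10^13 photons

Total energy: E_total = P·t = 2.49 × 10^-5 × 1.43 = 3.561 × 10^-5 J.
Per-photon energy: E = 8.562 × 10^-19 J.
N = E_total / E_photon = 4.16 × 10^13.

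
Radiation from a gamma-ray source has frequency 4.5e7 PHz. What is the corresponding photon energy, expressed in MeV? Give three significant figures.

186 MeV

Use h = 6.62607015e-34 J·s, 1 eV = 1.602176634e-19 J.
Convert to SI: f = 4.5e7 PHz = 4.5e22 Hz.
The photon relation is E = hf, giving E = 2.982e-11 J.
Converting to MeV: E = 186.1 MeV ≈ 186 MeV.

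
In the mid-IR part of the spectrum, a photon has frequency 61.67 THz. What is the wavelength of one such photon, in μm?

(c = 2.99792458e8 m/s.)
Convert to SI: f = 61.67 THz = 6.167e13 Hz.
The photon relation is λ = c/f, giving λ = 4.861e-6 m.
Converting to μm: λ = 4.861 μm ≈ 4.86 μm.

4.86 μm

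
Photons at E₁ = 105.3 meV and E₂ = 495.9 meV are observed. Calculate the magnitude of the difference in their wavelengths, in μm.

Using λ = hc/E: λ₁ = 1.1774 × 10^-5 m, λ₂ = 2.5002 × 10^-6 m.
|Δλ| = |1.1774 × 10^-5 − 2.5002 × 10^-6| = 9.27 × 10^-6 m = 9.27 μm.

9.27 μm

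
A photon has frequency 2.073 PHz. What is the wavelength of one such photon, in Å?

First convert: f = 2.073 PHz = 2.073·10^15 Hz.
Since λ = c/f for a photon, λ = 1.446·10^-7 m.
Converting to Å: λ = 1446 Å ≈ 1450 Å.

1450 Å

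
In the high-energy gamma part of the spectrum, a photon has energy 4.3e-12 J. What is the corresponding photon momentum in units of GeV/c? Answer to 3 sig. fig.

0.0268 GeV/c

The photon relation is p = E/c, giving p = 1.434e-20 kg·m/s.
Converting to GeV/c: p = 0.02684 GeV/c ≈ 0.0268 GeV/c.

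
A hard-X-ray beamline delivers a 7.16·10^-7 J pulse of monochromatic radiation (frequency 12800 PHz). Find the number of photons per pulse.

Per-photon energy: E = 8.481·10^-15 J (from frequency = 12800 PHz).
N = E_total / E_photon = 7.16·10^-7 J / 8.481·10^-15 J = 8.44·10^7.

8.44·10^7 photons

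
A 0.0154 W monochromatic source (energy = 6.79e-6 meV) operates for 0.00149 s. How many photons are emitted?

Total energy: E_total = P·t = 0.0154 × 0.00149 = 2.295e-5 J.
Per-photon energy: E = 1.088e-27 J.
N = E_total / E_photon = 2.11e22.

2.11e22 photons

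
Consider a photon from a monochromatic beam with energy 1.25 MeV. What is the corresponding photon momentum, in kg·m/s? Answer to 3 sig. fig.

6.68 × 10^-22 kg·m/s

Use c = 2.99792458 × 10^8 m/s, 1 eV = 1.602176634 × 10^-19 J.
Convert to SI: E = 1.25 MeV = 2.0027 × 10^-13 J.
For a photon p = E/c, so p = 6.680 × 10^-22 kg·m/s.
So p ≈ 6.68 × 10^-22 kg·m/s.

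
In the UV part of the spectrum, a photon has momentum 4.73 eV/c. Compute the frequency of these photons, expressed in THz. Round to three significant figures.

1140 THz

Take h = 6.62607015e-34 J·s, c = 2.99792458e8 m/s, 1 eV = 1.602176634e-19 J.
Convert to SI: p = 4.73 eV/c = 2.5278e-27 kg·m/s.
For a photon f = pc/h, so f = 1.144e15 Hz.
Converting to THz: f = 1144 THz ≈ 1140 THz.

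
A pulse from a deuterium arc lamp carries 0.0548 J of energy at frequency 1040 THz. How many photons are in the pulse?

7.95 × 10^16 photons

Per-photon energy: E = 6.891 × 10^-19 J (from frequency = 1040 THz).
N = E_total / E_photon = 0.0548 J / 6.891 × 10^-19 J = 7.95 × 10^16.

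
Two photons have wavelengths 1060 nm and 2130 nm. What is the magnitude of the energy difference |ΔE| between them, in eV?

Using E = hc/λ: E₁ = 1.874 × 10^-19 J, E₂ = 9.326 × 10^-20 J.
|ΔE| = |1.874 × 10^-19 − 9.326 × 10^-20| = 9.41 × 10^-20 J = 0.588 eV.

0.588 eV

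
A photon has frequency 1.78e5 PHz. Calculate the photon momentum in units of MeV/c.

0.736 MeV/c

Convert to SI: f = 1.78e5 PHz = 1.78e20 Hz.
For a photon p = hf/c, so p = 3.934e-22 kg·m/s.
Converting to MeV/c: p = 0.7361 MeV/c ≈ 0.736 MeV/c.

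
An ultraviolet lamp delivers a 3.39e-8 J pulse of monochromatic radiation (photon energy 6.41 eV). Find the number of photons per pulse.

Per-photon energy: E = 1.027e-18 J (from energy = 6.41 eV).
N = E_total / E_photon = 3.39e-8 J / 1.027e-18 J = 3.30e10.

3.30e10 photons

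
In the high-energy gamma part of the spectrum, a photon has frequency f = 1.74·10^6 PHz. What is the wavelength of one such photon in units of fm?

Take c = 2.99792458·10^8 m/s.
In SI units: f = 1.74·10^6 PHz = 1.74·10^21 Hz.
Apply λ = c/f: λ = 1.723·10^-13 m.
Converting to fm: λ = 172.3 fm ≈ 172 fm.

172 fm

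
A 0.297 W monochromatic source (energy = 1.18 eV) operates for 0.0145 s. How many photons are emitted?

2.28 × 10^16 photons

Total energy: E_total = P·t = 0.297 × 0.0145 = 0.004307 J.
Per-photon energy: E = 1.891 × 10^-19 J.
N = E_total / E_photon = 2.28 × 10^16.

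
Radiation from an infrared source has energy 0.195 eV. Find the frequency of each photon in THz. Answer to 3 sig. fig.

47.2 THz

Take h = 6.62607015 × 10^-34 J·s, 1 eV = 1.602176634 × 10^-19 J.
First convert: E = 0.195 eV = 3.1242 × 10^-20 J.
For a photon f = E/h, so f = 4.715 × 10^13 Hz.
Converting to THz: f = 47.15 THz ≈ 47.2 THz.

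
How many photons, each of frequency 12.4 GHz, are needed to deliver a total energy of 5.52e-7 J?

Per-photon energy: E = 8.216e-24 J (from frequency = 12.4 GHz).
N = E_total / E_photon = 5.52e-7 J / 8.216e-24 J = 6.72e16.

6.72e16 photons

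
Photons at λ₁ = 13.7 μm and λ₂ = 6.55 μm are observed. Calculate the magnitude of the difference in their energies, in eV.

Using E = hc/λ: E₁ = 1.450e-20 J, E₂ = 3.033e-20 J.
|ΔE| = |1.450e-20 − 3.033e-20| = 1.58e-20 J = 0.0988 eV.

0.0988 eV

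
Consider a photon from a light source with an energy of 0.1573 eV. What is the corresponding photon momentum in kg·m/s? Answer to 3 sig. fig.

8.41·10^-29 kg·m/s

In SI units: E = 0.1573 eV = 2.5202·10^-20 J.
For a photon p = E/c, so p = 8.407·10^-29 kg·m/s.
So p ≈ 8.41·10^-29 kg·m/s.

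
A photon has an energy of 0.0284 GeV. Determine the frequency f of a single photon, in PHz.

6.87e6 PHz

Take h = 6.62607015e-34 J·s, 1 eV = 1.602176634e-19 J.
First convert: E = 0.0284 GeV = 4.5502e-12 J.
Since f = E/h for a photon, f = 6.867e21 Hz.
Converting to PHz: f = 6.867e6 PHz ≈ 6.87e6 PHz.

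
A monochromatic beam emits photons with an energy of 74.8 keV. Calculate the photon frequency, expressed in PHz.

1.81 × 10^4 PHz

(h = 6.62607015 × 10^-34 J·s, 1 eV = 1.602176634 × 10^-19 J.)
Convert to SI: E = 74.8 keV = 1.1984 × 10^-14 J.
Apply f = E/h: f = 1.809 × 10^19 Hz.
Converting to PHz: f = 18090 PHz ≈ 1.81 × 10^4 PHz.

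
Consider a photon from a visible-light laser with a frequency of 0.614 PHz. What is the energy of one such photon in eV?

2.54 eV

Convert to SI: f = 0.614 PHz = 6.14 × 10^14 Hz.
For a photon E = hf, so E = 4.068 × 10^-19 J.
Converting to eV: E = 2.539 eV ≈ 2.54 eV.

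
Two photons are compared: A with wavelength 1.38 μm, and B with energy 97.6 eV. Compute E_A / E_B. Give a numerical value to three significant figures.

E_A = 1.439·10^-19 J (from wavelength = 1.38 μm, via E = hc/λ).
E_B = 1.564·10^-17 J (from energy = 97.6 eV, via E given directly).
Ratio = 1.439·10^-19 / 1.564·10^-17 = 9.21·10^-3.

9.21·10^-3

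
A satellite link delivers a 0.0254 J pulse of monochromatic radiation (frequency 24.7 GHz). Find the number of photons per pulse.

1.55 × 10^21 photons

Per-photon energy: E = 1.637 × 10^-23 J (from frequency = 24.7 GHz).
N = E_total / E_photon = 0.0254 J / 1.637 × 10^-23 J = 1.55 × 10^21.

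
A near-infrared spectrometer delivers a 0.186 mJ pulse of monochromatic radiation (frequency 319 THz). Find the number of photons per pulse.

8.80e14 photons

Per-photon energy: E = 2.114e-19 J (from frequency = 319 THz).
N = E_total / E_photon = 1.86e-4 J / 2.114e-19 J = 8.80e14.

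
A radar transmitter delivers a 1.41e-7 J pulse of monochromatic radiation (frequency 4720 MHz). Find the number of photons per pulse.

4.51e16 photons

Per-photon energy: E = 3.128e-24 J (from frequency = 4720 MHz).
N = E_total / E_photon = 1.41e-7 J / 3.128e-24 J = 4.51e16.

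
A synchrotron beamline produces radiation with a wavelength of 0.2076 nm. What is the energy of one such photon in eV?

5970 eV

(h = 6.62607015 × 10^-34 J·s, c = 2.99792458 × 10^8 m/s, 1 eV = 1.602176634 × 10^-19 J.)
In SI units: λ = 0.2076 nm = 2.076 × 10^-10 m.
Apply E = hc/λ: E = 9.569 × 10^-16 J.
Converting to eV: E = 5972 eV ≈ 5970 eV.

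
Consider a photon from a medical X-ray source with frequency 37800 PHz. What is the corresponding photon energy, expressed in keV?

156 keV

In SI units: f = 37800 PHz = 3.78e19 Hz.
The photon relation is E = hf, giving E = 2.505e-14 J.
Converting to keV: E = 156.3 keV ≈ 156 keV.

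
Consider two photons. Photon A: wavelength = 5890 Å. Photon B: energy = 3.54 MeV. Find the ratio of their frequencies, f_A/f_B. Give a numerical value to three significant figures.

f_A = 5.090e14 Hz (from wavelength = 5890 Å, via f = c/λ).
f_B = 8.560e20 Hz (from energy = 3.54 MeV, via f = E/h).
Ratio = 5.090e14 / 8.560e20 = 5.95e-7.

5.95e-7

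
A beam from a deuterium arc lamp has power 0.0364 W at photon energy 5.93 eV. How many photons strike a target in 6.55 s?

2.51e17 photons

Total energy: E_total = P·t = 0.0364 × 6.55 = 0.2384 J.
Per-photon energy: E = 9.501e-19 J.
N = E_total / E_photon = 2.51e17.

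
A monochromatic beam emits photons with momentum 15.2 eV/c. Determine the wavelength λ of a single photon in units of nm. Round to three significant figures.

Use h = 6.62607015 × 10^-34 J·s, c = 2.99792458 × 10^8 m/s, 1 eV = 1.602176634 × 10^-19 J.
In SI units: p = 15.2 eV/c = 8.1233 × 10^-27 kg·m/s.
For a photon λ = h/p, so λ = 8.157 × 10^-8 m.
Converting to nm: λ = 81.57 nm ≈ 81.6 nm.

81.6 nm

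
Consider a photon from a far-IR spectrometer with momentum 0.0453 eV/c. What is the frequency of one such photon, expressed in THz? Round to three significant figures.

11.0 THz

Take h = 6.62607015 × 10^-34 J·s, c = 2.99792458 × 10^8 m/s, 1 eV = 1.602176634 × 10^-19 J.
In SI units: p = 0.0453 eV/c = 2.4210 × 10^-29 kg·m/s.
Since f = pc/h for a photon, f = 1.095 × 10^13 Hz.
Converting to THz: f = 10.95 THz ≈ 11.0 THz.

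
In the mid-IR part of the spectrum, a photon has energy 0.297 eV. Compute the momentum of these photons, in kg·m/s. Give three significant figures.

Take c = 2.99792458·10^8 m/s, 1 eV = 1.602176634·10^-19 J.
First convert: E = 0.297 eV = 4.7585·10^-20 J.
Since p = E/c for a photon, p = 1.587·10^-28 kg·m/s.
So p ≈ 1.59·10^-28 kg·m/s.

1.59·10^-28 kg·m/s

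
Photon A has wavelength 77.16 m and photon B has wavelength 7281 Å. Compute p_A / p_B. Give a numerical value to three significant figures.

9.44e-9

p_A = 8.587e-36 kg·m/s (from wavelength = 77.16 m, via p = h/λ).
p_B = 9.100e-28 kg·m/s (from wavelength = 7281 Å, via p = h/λ).
Ratio = 8.587e-36 / 9.100e-28 = 9.44e-9.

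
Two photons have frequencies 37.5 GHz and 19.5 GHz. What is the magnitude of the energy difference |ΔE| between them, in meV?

Using E = hf: E₁ = 2.485 × 10^-23 J, E₂ = 1.292 × 10^-23 J.
|ΔE| = |2.485 × 10^-23 − 1.292 × 10^-23| = 1.19 × 10^-23 J = 0.0744 meV.

0.0744 meV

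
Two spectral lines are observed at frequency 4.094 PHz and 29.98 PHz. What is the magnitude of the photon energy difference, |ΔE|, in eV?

107 eV

Using E = hf: E₁ = 2.7127 × 10^-18 J, E₂ = 1.9865 × 10^-17 J.
|ΔE| = |2.7127 × 10^-18 − 1.9865 × 10^-17| = 1.72 × 10^-17 J = 107 eV.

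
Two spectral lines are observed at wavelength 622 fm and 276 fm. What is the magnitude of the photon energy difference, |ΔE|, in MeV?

2.50 MeV

Using E = hc/λ: E₁ = 3.194·10^-13 J, E₂ = 7.197·10^-13 J.
|ΔE| = |3.194·10^-13 − 7.197·10^-13| = 4.00·10^-13 J = 2.50 MeV.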